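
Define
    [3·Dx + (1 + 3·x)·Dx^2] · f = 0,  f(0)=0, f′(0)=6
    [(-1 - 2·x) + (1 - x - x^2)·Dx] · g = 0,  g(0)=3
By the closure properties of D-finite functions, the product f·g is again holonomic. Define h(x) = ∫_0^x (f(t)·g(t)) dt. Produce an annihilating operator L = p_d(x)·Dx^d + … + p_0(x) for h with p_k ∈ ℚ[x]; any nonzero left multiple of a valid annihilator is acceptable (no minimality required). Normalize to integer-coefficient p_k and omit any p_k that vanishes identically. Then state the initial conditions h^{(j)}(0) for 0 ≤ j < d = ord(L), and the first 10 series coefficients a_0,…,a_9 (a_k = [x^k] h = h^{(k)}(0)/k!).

f: a_k = 0, 6, -9, 18, -81/2, 486/5, -243, 4374/7, -6561/4, 4374, …
g: a_k = 3, 3, 6, 9, 15, 24, 39, 63, 102, 165, …
h₀=f·g: eliminate ⇒ L₀, order ≤ 2·1.
∫: right-multiply L₀ by Dx.
L = (5 + 12·x)·Dx + (-1 + 13·x + 15·x^2)·Dx^2 + (-1 - 2·x + 4·x^2 + 3·x^3)·Dx^3  (order 3).
h: a_k = 0, 0, 9, -3, 63/4, -27/2, 957/20, -2547/35, 115659/560, -58767/140, …
ICs: h(0) = 0, h′(0) = 0, h′′(0) = 18.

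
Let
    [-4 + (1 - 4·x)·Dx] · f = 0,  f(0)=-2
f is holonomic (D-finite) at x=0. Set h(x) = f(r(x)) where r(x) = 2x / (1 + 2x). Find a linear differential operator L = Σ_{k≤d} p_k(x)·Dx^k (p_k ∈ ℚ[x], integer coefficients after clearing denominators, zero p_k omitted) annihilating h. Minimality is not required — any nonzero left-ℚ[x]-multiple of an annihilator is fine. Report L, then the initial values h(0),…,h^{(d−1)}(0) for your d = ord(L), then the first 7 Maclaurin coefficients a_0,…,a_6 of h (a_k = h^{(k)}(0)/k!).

L = 8 + (-1 + 4·x + 12·x^2)·Dx  (order 1).
h: a_k = -2, -16, -96, -576, -3456, -20736, -124416, …
ICs: h(0) = -2.

f: a_k = -2, -8, -32, -128, -512, -2048, -8192, …
L₀ from L_f via x↦r, Dx↦r'^{-1}Dx.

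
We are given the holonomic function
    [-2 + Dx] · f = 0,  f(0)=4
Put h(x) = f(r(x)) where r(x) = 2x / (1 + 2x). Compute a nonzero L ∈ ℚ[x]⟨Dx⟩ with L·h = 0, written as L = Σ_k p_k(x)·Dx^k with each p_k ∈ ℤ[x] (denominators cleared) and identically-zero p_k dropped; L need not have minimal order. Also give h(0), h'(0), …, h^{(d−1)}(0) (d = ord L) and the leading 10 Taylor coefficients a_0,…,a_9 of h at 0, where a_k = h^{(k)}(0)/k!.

L = -4 + (1 + 4·x + 4·x^2)·Dx  (order 1).
h: a_k = 4, 16, 0, -64/3, 128/3, -256/5, 1024/45, 5120/63, -32768/105, 290816/405, …
ICs: h(0) = 4.

f: a_k = 4, 8, 8, 16/3, 8/3, 16/15, 16/45, 32/315, 8/315, 16/2835, …
L₀ from L_f via x↦r, Dx↦r'^{-1}Dx.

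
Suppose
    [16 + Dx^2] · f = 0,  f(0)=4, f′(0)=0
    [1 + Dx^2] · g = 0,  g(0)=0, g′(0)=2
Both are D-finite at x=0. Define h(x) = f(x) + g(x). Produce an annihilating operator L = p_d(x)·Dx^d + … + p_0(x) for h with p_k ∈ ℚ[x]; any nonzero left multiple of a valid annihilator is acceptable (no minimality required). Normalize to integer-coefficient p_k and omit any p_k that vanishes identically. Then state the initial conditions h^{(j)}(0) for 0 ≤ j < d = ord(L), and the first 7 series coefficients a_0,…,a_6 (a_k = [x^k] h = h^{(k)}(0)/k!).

L = 16 + 17·Dx^2 + Dx^4  (order 4).
h: a_k = 4, 2, -32, -1/3, 128/3, 1/60, -1024/45, …
ICs: h(0) = 4, h′(0) = 2, h′′(0) = -64, h′′′(0) = -2.

f: a_k = 4, 0, -32, 0, 128/3, 0, -1024/45, …
g: a_k = 0, 2, 0, -1/3, 0, 1/60, 0, …
f+g: L₀ = lclm(L_f,L_g), ord ≤ 2+2.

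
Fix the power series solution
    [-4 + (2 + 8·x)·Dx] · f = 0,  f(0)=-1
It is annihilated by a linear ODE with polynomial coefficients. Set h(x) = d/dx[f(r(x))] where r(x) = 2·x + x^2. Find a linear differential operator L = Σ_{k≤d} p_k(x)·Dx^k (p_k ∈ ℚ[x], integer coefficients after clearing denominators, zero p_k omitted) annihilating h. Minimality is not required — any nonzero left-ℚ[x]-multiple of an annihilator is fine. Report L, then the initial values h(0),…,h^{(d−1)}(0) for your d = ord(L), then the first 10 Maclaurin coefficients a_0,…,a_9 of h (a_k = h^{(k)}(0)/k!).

L = -3 + (-1 - 9·x - 12·x^2 - 4·x^3)·Dx  (order 1).
h: a_k = -4, 12, -72, 456, -3000, 20232, -138768, 963408, -6749784, 47626440, …
ICs: h(0) = -4.

f: a_k = -1, -2, 2, -4, 10, -28, 84, -264, 858, -2860, …
f∘r: x↦r, Dx↦Dx/r' in L_f ⇒ L₀.
Derive L from L₀ (diff closure).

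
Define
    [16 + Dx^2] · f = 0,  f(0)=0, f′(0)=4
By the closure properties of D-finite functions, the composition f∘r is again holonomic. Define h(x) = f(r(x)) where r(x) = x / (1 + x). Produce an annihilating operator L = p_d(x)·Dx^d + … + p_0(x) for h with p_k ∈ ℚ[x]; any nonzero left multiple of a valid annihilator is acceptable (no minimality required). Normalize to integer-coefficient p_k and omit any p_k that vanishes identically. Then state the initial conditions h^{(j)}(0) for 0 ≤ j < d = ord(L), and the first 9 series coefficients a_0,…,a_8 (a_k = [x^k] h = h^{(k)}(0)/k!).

L = 16 + (2 + 6·x + 6·x^2 + 2·x^3)·Dx + (1 + 4·x + 6·x^2 + 4·x^3 + x^4)·Dx^2  (order 2).
h: a_k = 0, 4, -4, -20/3, 28, -772/15, 60, -9844/315, -2516/45, …
ICs: h(0) = 0, h′(0) = 4.

f: a_k = 0, 4, 0, -32/3, 0, 128/15, 0, -1024/315, 0, …
f∘r: x↦r, Dx↦Dx/r' in L_f ⇒ L₀.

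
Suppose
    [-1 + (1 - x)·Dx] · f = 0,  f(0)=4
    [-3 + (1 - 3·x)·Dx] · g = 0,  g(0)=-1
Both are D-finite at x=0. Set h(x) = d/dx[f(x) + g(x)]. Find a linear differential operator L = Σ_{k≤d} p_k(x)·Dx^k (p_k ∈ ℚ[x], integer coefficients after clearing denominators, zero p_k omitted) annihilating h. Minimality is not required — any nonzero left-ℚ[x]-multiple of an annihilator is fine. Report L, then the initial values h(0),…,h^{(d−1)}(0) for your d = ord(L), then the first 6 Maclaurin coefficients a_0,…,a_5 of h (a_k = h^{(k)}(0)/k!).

L = 18 + (-12 + 18·x)·Dx + (1 - 4·x + 3·x^2)·Dx^2  (order 2).
h: a_k = 1, -10, -69, -308, -1195, -4350, …
ICs: h(0) = 1, h′(0) = -10.

f: a_k = 4, 4, 4, 4, 4, 4, …
g: a_k = -1, -3, -9, -27, -81, -243, …
f+g: L₀ = lclm(L_f,L_g), ord ≤ 1+1.
Differentiate: ansatz ord ≤ ord L₀ ⇒ L.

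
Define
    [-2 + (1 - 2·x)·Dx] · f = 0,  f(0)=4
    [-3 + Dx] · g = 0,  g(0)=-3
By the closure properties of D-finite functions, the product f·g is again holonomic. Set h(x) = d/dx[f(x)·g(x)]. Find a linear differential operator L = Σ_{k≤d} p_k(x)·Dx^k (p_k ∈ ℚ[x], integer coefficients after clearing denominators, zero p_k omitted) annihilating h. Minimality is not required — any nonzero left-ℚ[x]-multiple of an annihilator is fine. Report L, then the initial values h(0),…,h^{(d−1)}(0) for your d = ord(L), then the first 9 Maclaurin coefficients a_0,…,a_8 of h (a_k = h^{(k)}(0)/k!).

f: a_k = 4, 8, 16, 32, 64, 128, 256, 512, 1024, …
g: a_k = -3, -9, -27/2, -27/2, -81/8, -243/40, -243/80, -729/560, -2187/4480, …
L₀ := L_f ⊗_s L_g (sym. prod.), ord ≤ 1.
h=h₀': d/dx-closure on L₀ ⇒ L.
L = (29 - 60·x + 36·x^2) + (-5 + 16·x - 12·x^2)·Dx  (order 1).
h: a_k = -60, -348, -1206, -3378, -17133/2, -41265/2, -963579/20, -15419451/140, -277556679/1120, …
ICs: h(0) = -60.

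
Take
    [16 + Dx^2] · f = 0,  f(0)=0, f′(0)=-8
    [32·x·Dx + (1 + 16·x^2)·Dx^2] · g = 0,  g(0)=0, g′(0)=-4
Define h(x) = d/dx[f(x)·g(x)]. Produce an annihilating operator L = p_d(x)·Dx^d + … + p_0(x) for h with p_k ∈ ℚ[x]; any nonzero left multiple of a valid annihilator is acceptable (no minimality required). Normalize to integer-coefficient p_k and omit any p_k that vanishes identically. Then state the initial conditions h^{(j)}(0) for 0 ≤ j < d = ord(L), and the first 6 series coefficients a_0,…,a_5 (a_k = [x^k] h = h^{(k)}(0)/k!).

f: a_k = 0, -8, 0, 64/3, 0, -256/15, …
g: a_k = 0, -4, 0, 64/3, 0, -1024/5, …
L₀ := L_f ⊗_s L_g (sym. prod.), ord ≤ 4.
h₀' ⇒ L via d/dx closure of L₀.
L = (14080 + 602112·x^2 + 15106048·x^4 + 50331648·x^6 + 100663296·x^8 + 268435456·x^10 + 2147483648·x^12) + (8704·x + 581632·x^3 + 9175040·x^5 + 41943040·x^7 + 167772160·x^9 + 536870912·x^11)·Dx + (960 + 43520·x^2 + 1093632·x^4 + 4849664·x^6 + 16777216·x^8 + 67108864·x^10 + 268435456·x^12)·Dx^2 + (544·x + 36352·x^3 + 573440·x^5 + 2621440·x^7 + 10485760·x^9 + 33554432·x^11)·Dx^3 + (5 + 368·x^2 + 9344·x^4 + 106496·x^6 + 655360·x^8 + 3145728·x^10 + 8388608·x^12)·Dx^4  (order 4).
h: a_k = 0, 64, 0, -1024, 0, 38912/3, …
ICs: h(0) = 0, h′(0) = 64, h′′(0) = 0, h′′′(0) = -6144.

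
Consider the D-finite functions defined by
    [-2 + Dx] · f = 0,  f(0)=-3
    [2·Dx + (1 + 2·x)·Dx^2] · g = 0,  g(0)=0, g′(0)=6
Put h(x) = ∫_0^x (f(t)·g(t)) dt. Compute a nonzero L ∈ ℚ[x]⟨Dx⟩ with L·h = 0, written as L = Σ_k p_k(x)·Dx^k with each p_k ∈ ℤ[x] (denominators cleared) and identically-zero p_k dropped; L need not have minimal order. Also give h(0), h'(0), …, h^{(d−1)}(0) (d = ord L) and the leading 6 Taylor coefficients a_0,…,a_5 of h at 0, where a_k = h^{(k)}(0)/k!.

L = 8·x·Dx + (-2 - 8·x)·Dx^2 + (1 + 2·x)·Dx^3  (order 3).
h: a_k = 0, 0, -9, -6, -6, 0, …
ICs: h(0) = 0, h′(0) = 0, h′′(0) = -18.

f: a_k = -3, -6, -6, -4, -2, -4/5, …
g: a_k = 0, 6, -6, 8, -12, 96/5, …
f·g: L₀ = L_f ⊗_s L_g, ord ≤ 1·2.
h=∫h₀ ⇒ L = L₀·Dx.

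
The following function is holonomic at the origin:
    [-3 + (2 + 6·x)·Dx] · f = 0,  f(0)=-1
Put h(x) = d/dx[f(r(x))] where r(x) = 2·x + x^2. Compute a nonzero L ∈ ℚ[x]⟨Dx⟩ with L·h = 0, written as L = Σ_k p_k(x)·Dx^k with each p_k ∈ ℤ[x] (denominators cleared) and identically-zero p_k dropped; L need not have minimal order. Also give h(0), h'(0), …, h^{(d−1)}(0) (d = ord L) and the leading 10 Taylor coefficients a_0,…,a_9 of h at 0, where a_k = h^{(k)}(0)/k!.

L = -2 + (-1 - 7·x - 9·x^2 - 3·x^3)·Dx  (order 1).
h: a_k = -3, 6, -27, 126, -1215/2, 2997, -30051/2, 76221, -3120849/8, 8042085/4, …
ICs: h(0) = -3.

f: a_k = -1, -3/2, 9/8, -27/16, 405/128, -1701/256, 15309/1024, -72171/2048, 2814669/32768, -14073345/65536, …
Change of var in L_f (x↦r) gives L₀.
h₀' ⇒ L via d/dx closure of L₀.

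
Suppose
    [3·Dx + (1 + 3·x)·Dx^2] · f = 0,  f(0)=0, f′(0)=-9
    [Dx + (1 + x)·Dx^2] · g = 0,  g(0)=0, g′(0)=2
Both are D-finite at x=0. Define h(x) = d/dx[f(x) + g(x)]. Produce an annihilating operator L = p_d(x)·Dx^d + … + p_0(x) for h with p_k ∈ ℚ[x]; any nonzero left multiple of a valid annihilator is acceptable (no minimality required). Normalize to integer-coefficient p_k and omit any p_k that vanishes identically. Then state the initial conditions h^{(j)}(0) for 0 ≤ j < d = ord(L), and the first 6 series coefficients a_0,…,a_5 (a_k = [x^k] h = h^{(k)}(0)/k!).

f: a_k = 0, -9, 27/2, -27, 243/4, -729/5, …
g: a_k = 0, 2, -1, 2/3, -1/2, 2/5, …
h₀=f+g: left-lcm gives L₀, ord ≤ 4.
h=h₀': d/dx-closure on L₀ ⇒ L.
L = 6 + (8 + 12·x)·Dx + (1 + 4·x + 3·x^2)·Dx^2  (order 2).
h: a_k = -7, 25, -79, 241, -727, 2185, …
ICs: h(0) = -7, h′(0) = 25.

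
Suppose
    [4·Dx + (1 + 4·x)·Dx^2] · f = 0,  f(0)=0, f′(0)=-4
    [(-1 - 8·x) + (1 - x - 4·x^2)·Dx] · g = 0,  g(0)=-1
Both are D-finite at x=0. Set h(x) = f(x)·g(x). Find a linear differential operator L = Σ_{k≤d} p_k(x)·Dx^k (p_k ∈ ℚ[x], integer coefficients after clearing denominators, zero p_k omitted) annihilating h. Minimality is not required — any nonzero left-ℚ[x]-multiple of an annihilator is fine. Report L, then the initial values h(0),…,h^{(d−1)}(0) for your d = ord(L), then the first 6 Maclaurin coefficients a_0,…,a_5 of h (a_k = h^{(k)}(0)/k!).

f: a_k = 0, -4, 8, -64/3, 64, -1024/5, …
g: a_k = -1, -1, -5, -9, -29, -65, …
Product ⇒ symmetric product L₀, ord ≤ 2.
L = (12 + 64·x) + (-2 + 28·x + 80·x^2)·Dx + (-1 - 3·x + 8·x^2 + 16·x^3)·Dx^2  (order 2).
h: a_k = 0, 4, -4, 100/3, -140/3, 4372/15, …
ICs: h(0) = 0, h′(0) = 4.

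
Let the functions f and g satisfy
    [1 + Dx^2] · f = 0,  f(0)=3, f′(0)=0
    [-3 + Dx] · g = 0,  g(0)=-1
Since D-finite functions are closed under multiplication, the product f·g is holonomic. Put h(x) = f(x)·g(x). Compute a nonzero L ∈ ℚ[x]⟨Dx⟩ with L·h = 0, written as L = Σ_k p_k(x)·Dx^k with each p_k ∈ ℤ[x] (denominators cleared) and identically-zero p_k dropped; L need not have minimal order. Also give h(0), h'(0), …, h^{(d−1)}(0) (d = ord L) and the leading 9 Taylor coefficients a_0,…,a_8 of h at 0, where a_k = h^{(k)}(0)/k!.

L = 10 - 6·Dx + Dx^2  (order 2).
h: a_k = -3, -9, -12, -9, -7/2, 3/10, 22/15, 83/70, 527/840, …
ICs: h(0) = -3, h′(0) = -9.

f: a_k = 3, 0, -3/2, 0, 1/8, 0, -1/240, 0, 1/13440, …
g: a_k = -1, -3, -9/2, -9/2, -27/8, -81/40, -81/80, -243/560, -729/4480, …
Sym-product of L_f,L_g gives L₀ (≤ ord 2).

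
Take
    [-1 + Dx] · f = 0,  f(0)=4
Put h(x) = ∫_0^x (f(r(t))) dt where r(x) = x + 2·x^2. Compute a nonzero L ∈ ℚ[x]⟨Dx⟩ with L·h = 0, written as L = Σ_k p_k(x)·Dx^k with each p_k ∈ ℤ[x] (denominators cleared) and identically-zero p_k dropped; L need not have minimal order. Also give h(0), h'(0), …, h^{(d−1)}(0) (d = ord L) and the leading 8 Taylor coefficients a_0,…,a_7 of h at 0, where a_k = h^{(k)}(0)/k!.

f: a_k = 4, 4, 2, 2/3, 1/6, 1/30, 1/180, 1/1260, …
L₀ from L_f via x↦r, Dx↦r'^{-1}Dx.
h=∫h₀ ⇒ L = L₀·Dx.
L = (-1 - 4·x)·Dx + Dx^2  (order 2).
h: a_k = 0, 4, 2, 10/3, 13/6, 73/30, 281/180, 1741/1260, …
ICs: h(0) = 0, h′(0) = 4.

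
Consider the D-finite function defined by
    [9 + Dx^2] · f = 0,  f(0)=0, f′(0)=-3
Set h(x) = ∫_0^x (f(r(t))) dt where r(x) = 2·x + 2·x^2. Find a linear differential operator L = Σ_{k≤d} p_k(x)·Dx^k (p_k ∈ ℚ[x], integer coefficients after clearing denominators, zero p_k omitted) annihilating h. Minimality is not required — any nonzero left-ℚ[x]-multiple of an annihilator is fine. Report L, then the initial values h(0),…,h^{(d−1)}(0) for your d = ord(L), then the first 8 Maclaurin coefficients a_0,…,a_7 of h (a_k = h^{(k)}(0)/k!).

f: a_k = 0, -3, 0, 9/2, 0, -81/40, 0, 243/560, …
Substitute x→r, Dx→(1/r')Dx; clear ⇒ L₀.
h=∫h₀ ⇒ L = L₀·Dx.
L = (36 + 216·x + 432·x^2 + 288·x^3)·Dx - 2·Dx^2 + (1 + 2·x)·Dx^3  (order 3).
h: a_k = 0, 0, -3, -2, 9, 108/5, 36/5, -288/7, …
ICs: h(0) = 0, h′(0) = 0, h′′(0) = -6.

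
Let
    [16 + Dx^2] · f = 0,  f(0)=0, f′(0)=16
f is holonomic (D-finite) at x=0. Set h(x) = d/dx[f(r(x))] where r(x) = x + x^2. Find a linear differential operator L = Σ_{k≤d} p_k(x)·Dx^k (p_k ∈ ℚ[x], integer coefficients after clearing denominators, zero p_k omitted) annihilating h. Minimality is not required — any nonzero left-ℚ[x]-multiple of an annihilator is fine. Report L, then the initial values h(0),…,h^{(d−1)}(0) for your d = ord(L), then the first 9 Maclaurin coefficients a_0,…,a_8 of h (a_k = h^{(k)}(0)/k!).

f: a_k = 0, 16, 0, -128/3, 0, 512/15, 0, -4096/315, 0, …
Change of var in L_f (x↦r) gives L₀.
Differentiate: ansatz ord ≤ ord L₀ ⇒ L.
L = (28 + 128·x + 384·x^2 + 512·x^3 + 256·x^4) + (-6 - 12·x)·Dx + (1 + 4·x + 4·x^2)·Dx^2  (order 2).
h: a_k = 16, 32, -128, -512, -1408/3, 768, 103424/45, 90112/45, -282112/315, …
ICs: h(0) = 16, h′(0) = 32.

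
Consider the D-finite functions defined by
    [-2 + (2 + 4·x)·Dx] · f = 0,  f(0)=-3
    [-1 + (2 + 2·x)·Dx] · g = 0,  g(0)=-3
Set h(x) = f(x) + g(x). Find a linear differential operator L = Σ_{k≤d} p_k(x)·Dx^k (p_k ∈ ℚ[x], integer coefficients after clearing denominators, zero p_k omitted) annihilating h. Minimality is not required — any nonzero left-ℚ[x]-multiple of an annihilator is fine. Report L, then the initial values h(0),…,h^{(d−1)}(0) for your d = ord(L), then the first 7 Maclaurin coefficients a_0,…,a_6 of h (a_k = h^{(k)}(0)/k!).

f: a_k = -3, -3, 3/2, -3/2, 15/8, -21/8, 63/16, …
g: a_k = -3, -3/2, 3/8, -3/16, 15/128, -21/256, 63/1024, …
f+g: L₀ = lclm(L_f,L_g), ord ≤ 1+1.
L = -1 + (3 + 4·x)·Dx + (2 + 6·x + 4·x^2)·Dx^2  (order 2).
h: a_k = -6, -9/2, 15/8, -27/16, 255/128, -693/256, 4095/1024, …
ICs: h(0) = -6, h′(0) = -9/2.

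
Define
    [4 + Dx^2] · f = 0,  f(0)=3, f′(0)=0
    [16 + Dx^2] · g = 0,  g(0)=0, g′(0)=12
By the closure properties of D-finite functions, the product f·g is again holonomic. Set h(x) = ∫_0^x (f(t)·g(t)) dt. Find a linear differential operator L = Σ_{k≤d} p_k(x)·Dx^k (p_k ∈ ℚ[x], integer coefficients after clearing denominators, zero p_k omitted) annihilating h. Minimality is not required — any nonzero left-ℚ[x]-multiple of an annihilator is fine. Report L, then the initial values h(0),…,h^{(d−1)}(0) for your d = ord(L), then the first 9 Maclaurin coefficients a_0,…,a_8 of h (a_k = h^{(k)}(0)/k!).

L = 144·Dx + 40·Dx^3 + Dx^5  (order 5).
h: a_k = 0, 0, 18, 0, -42, 0, 244/5, 0, -1094/35, …
ICs: h(0) = 0, h′(0) = 0, h′′(0) = 36, h′′′(0) = 0, h′′′′(0) = -1008.

f: a_k = 3, 0, -6, 0, 2, 0, -4/15, 0, 2/105, …
g: a_k = 0, 12, 0, -32, 0, 128/5, 0, -1024/105, 0, …
L₀ := L_f ⊗_s L_g (sym. prod.), ord ≤ 4.
∫: right-multiply L₀ by Dx.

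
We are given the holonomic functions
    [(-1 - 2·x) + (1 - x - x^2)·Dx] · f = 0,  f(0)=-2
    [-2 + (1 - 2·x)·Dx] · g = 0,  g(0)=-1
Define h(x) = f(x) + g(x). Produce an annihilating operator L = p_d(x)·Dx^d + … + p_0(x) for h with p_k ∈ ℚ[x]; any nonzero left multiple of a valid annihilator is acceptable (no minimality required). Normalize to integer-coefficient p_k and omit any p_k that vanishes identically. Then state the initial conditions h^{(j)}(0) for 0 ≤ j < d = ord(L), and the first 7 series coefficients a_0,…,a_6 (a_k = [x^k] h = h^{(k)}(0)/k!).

L = (-12·x + 12·x^2 - 8·x^3) + (4 - 6·x - 6·x^2 + 16·x^3 - 16·x^4)·Dx + (-1 + 5·x - 9·x^2 + 6·x^3 + 2·x^4 - 4·x^5)·Dx^2  (order 2).
h: a_k = -3, -4, -8, -14, -26, -48, -90, …
ICs: h(0) = -3, h′(0) = -4.

f: a_k = -2, -2, -4, -6, -10, -16, -26, …
g: a_k = -1, -2, -4, -8, -16, -32, -64, …
h₀=f+g: left-lcm gives L₀, ord ≤ 2.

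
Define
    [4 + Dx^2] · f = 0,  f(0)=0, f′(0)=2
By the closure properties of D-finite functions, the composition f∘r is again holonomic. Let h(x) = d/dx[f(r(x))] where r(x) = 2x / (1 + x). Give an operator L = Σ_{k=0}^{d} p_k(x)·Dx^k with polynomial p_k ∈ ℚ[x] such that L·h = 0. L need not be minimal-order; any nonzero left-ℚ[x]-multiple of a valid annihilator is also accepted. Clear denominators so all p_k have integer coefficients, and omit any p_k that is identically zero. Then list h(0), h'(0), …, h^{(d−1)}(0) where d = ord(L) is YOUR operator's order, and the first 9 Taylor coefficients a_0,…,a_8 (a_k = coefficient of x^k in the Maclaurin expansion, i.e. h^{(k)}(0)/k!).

f: a_k = 0, 2, 0, -4/3, 0, 4/15, 0, -8/315, 0, …
Substitute x→r, Dx→(1/r')Dx; clear ⇒ L₀.
h=h₀': d/dx-closure on L₀ ⇒ L.
L = (22 + 12·x + 6·x^2) + (6 + 18·x + 18·x^2 + 6·x^3)·Dx + (1 + 4·x + 6·x^2 + 4·x^3 + x^4)·Dx^2  (order 2).
h: a_k = 4, -8, -20, 112, -772/3, 360, -9844/45, -20128/45, 120412/63, …
ICs: h(0) = 4, h′(0) = -8.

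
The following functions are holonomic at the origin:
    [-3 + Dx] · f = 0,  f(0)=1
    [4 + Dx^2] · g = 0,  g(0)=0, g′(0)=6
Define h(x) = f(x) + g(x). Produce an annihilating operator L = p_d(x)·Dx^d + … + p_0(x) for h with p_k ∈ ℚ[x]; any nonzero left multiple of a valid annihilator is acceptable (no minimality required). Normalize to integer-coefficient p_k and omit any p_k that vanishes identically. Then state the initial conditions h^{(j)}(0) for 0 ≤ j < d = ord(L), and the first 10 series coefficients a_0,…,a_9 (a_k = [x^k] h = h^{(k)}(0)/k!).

f: a_k = 1, 3, 9/2, 9/2, 27/8, 81/40, 81/80, 243/560, 729/4480, 243/4480, …
g: a_k = 0, 6, 0, -4, 0, 4/5, 0, -8/105, 0, 4/945, …
h₀=f+g: left-lcm gives L₀, ord ≤ 3.
L = -12 + 4·Dx - 3·Dx^2 + Dx^3  (order 3).
h: a_k = 1, 9, 9/2, 1/2, 27/8, 113/40, 81/80, 601/1680, 729/4480, 7073/120960, …
ICs: h(0) = 1, h′(0) = 9, h′′(0) = 9.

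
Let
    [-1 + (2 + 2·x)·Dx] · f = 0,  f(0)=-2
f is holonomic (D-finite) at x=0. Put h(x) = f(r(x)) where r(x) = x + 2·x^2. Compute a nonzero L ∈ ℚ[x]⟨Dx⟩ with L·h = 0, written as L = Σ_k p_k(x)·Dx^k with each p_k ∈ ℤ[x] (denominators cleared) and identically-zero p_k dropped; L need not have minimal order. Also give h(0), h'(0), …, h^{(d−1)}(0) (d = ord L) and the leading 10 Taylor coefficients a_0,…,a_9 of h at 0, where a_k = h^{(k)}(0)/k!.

f: a_k = -2, -1, 1/4, -1/8, 5/64, -7/128, 21/512, -33/1024, 429/16384, -715/32768, …
f∘r: x↦r, Dx↦Dx/r' in L_f ⇒ L₀.
L = (-1 - 4·x) + (2 + 2·x + 4·x^2)·Dx  (order 1).
h: a_k = -2, -1, -7/4, 7/8, 21/64, -119/128, 189/512, 791/1024, -17843/16384, -4011/32768, …
ICs: h(0) = -2.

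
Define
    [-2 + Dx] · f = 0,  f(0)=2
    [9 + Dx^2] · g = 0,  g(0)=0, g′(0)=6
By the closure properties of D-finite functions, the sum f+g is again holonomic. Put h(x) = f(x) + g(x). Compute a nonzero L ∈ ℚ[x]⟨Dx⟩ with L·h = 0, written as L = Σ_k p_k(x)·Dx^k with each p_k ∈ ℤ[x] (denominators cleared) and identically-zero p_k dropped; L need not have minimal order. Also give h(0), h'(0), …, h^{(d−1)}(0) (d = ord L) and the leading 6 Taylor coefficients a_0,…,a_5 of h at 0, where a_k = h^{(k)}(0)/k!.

f: a_k = 2, 4, 4, 8/3, 4/3, 8/15, …
g: a_k = 0, 6, 0, -9, 0, 81/20, …
f+g: L₀ = lclm(L_f,L_g), ord ≤ 1+2.
L = -18 + 9·Dx - 2·Dx^2 + Dx^3  (order 3).
h: a_k = 2, 10, 4, -19/3, 4/3, 55/12, …
ICs: h(0) = 2, h′(0) = 10, h′′(0) = 8.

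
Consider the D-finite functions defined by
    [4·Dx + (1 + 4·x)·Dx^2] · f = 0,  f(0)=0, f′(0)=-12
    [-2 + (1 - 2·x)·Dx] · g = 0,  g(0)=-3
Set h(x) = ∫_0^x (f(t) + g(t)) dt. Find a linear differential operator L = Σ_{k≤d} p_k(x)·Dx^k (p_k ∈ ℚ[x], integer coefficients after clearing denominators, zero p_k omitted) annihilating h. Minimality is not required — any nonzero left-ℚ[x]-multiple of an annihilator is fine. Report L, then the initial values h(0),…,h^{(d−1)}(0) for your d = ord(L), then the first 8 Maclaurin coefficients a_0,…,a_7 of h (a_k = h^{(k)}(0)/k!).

f: a_k = 0, -12, 24, -64, 192, -3072/5, 2048, -49152/7, …
g: a_k = -3, -6, -12, -24, -48, -96, -192, -384, …
L₀ := lclm(L_f,L_g); ord L₀ ≤ 2+1.
Integrate: L := L₀·Dx.
L = (-28 - 16·x)·Dx^2 + (1 - 40·x - 32·x^2)·Dx^3 + (1 + 3·x - 6·x^2 - 8·x^3)·Dx^4  (order 4).
h: a_k = 0, -3, -9, 4, -22, 144/5, -592/5, 1856/7, …
ICs: h(0) = 0, h′(0) = -3, h′′(0) = -18, h′′′(0) = 24.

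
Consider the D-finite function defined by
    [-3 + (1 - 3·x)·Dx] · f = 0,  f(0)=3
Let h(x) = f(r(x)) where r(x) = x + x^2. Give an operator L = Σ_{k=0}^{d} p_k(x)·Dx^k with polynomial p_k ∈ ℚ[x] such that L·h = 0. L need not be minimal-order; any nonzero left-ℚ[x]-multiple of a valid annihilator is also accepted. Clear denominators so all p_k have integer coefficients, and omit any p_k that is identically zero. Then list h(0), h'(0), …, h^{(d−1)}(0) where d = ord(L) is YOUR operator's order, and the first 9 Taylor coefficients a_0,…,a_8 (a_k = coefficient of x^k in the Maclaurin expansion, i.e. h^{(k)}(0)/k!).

f: a_k = 3, 9, 27, 81, 243, 729, 2187, 6561, 19683, …
L₀ from L_f via x↦r, Dx↦r'^{-1}Dx.
L = (3 + 6·x) + (-1 + 3·x + 3·x^2)·Dx  (order 1).
h: a_k = 3, 9, 36, 135, 513, 1944, 7371, 27945, 105948, …
ICs: h(0) = 3.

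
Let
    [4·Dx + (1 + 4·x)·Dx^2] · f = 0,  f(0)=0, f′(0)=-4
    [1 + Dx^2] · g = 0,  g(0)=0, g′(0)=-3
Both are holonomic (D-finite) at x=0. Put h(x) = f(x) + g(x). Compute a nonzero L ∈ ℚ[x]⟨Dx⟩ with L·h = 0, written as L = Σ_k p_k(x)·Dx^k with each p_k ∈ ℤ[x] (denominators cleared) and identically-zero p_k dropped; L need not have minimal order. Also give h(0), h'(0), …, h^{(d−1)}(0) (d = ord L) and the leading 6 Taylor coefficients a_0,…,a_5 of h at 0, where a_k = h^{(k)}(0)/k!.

f: a_k = 0, -4, 8, -64/3, 64, -1024/5, …
g: a_k = 0, -3, 0, 1/2, 0, -1/40, …
L₀ := lclm(L_f,L_g); ord L₀ ≤ 2+2.
L = (388 + 32·x + 64·x^2)·Dx + (33 + 140·x + 48·x^2 + 64·x^3)·Dx^2 + (388 + 32·x + 64·x^2)·Dx^3 + (33 + 140·x + 48·x^2 + 64·x^3)·Dx^4  (order 4).
h: a_k = 0, -7, 8, -125/6, 64, -8193/40, …
ICs: h(0) = 0, h′(0) = -7, h′′(0) = 16, h′′′(0) = -125.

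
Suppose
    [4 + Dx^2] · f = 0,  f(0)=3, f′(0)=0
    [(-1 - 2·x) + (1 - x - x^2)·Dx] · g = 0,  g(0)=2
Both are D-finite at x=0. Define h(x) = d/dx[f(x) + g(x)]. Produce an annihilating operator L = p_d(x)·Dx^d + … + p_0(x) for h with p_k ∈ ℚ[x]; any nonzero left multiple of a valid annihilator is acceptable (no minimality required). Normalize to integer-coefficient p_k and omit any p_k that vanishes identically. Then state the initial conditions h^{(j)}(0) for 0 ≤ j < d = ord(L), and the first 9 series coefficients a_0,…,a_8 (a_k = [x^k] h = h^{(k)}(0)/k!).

L = (272 + 704·x + 880·x^2 + 400·x^3 + 320·x^4 + 144·x^5 + 48·x^6) + (-44 - 52·x + 108·x^2 + 80·x^3 + 40·x^4 + 72·x^5 + 56·x^6 + 16·x^7)·Dx + (68 + 176·x + 220·x^2 + 100·x^3 + 80·x^4 + 36·x^5 + 12·x^6)·Dx^2 + (-11 - 13·x + 27·x^2 + 20·x^3 + 10·x^4 + 18·x^5 + 14·x^6 + 4·x^7)·Dx^3  (order 3).
h: a_k = 2, -4, 18, 48, 80, 772/5, 294, 57136/105, 990, …
ICs: h(0) = 2, h′(0) = -4, h′′(0) = 36.

f: a_k = 3, 0, -6, 0, 2, 0, -4/15, 0, 2/105, …
g: a_k = 2, 2, 4, 6, 10, 16, 26, 42, 68, …
h₀=f+g: left-lcm gives L₀, ord ≤ 3.
h₀' ⇒ L via d/dx closure of L₀.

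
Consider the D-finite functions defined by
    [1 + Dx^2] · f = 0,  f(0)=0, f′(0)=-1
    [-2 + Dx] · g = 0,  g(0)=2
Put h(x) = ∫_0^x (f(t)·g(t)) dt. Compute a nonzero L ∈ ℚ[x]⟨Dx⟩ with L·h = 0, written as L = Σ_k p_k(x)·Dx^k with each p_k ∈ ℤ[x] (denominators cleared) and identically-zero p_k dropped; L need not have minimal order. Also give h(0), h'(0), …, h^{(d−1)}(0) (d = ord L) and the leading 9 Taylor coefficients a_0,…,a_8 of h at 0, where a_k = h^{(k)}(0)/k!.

L = 5·Dx - 4·Dx^2 + Dx^3  (order 3).
h: a_k = 0, 0, -1, -4/3, -11/12, -2/5, -41/360, -11/630, 29/20160, …
ICs: h(0) = 0, h′(0) = 0, h′′(0) = -2.

f: a_k = 0, -1, 0, 1/6, 0, -1/120, 0, 1/5040, 0, …
g: a_k = 2, 4, 4, 8/3, 4/3, 8/15, 8/45, 16/315, 4/315, …
Product ⇒ symmetric product L₀, ord ≤ 2.
h=∫h₀ ⇒ L = L₀·Dx.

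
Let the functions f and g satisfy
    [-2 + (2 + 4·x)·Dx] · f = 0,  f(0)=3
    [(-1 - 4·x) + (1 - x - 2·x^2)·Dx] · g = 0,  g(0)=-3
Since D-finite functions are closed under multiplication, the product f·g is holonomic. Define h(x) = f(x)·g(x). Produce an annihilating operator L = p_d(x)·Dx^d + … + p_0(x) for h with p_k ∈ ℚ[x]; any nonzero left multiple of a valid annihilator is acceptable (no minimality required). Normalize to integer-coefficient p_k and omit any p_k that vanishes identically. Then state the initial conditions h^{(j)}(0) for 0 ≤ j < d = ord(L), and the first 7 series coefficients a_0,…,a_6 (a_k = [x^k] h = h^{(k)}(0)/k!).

L = (2 + 5·x + 6·x^2) + (-1 - x + 4·x^2 + 4·x^3)·Dx  (order 1).
h: a_k = -9, -18, -63/2, -72, -1035/8, -1125/4, -8451/16, …
ICs: h(0) = -9.

f: a_k = 3, 3, -3/2, 3/2, -15/8, 21/8, -63/16, …
g: a_k = -3, -3, -9, -15, -33, -63, -129, …
Sym-product of L_f,L_g gives L₀ (≤ ord 1).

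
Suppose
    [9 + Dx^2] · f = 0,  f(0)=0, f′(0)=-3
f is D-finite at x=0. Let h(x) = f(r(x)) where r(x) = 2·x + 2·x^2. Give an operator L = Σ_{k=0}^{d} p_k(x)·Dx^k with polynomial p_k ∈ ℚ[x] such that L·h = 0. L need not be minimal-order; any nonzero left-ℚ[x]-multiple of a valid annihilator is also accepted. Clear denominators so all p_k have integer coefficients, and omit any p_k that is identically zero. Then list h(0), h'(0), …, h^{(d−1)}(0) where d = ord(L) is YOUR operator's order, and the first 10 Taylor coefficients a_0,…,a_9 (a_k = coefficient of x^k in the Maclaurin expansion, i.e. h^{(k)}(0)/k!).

L = (36 + 216·x + 432·x^2 + 288·x^3) - 2·Dx + (1 + 2·x)·Dx^2  (order 2).
h: a_k = 0, -6, -6, 36, 108, 216/5, -288, -20736/35, -1296/5, 28512/35, …
ICs: h(0) = 0, h′(0) = -6.

f: a_k = 0, -3, 0, 9/2, 0, -81/40, 0, 243/560, 0, -243/4480, …
h₀=f(r): pull back L_f along r ⇒ L₀.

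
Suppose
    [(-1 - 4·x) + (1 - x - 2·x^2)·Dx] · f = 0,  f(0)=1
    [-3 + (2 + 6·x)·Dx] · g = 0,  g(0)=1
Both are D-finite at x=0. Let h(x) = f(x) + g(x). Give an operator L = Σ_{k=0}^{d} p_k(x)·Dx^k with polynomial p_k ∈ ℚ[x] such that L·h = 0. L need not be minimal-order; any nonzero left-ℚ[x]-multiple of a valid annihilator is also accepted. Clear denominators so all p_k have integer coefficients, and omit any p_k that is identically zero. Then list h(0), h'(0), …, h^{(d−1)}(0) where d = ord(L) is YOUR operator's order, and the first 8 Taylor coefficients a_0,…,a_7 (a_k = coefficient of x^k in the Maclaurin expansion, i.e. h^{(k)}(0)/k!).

L = (-45 - 207·x - 306·x^2 - 360·x^3) + (33 + 174·x + 573·x^2 + 1044·x^3 + 900·x^4)·Dx + (2 - 30·x - 138·x^2 + 38·x^3 + 504·x^4 + 360·x^5)·Dx^2  (order 2).
h: a_k = 2, 5/2, 15/8, 107/16, 1003/128, 7077/256, 28723/1024, 246251/2048, …
ICs: h(0) = 2, h′(0) = 5/2.

f: a_k = 1, 1, 3, 5, 11, 21, 43, 85, …
g: a_k = 1, 3/2, -9/8, 27/16, -405/128, 1701/256, -15309/1024, 72171/2048, …
Weyl lclm of L_f,L_g ⇒ L₀ (ord ≤ 2).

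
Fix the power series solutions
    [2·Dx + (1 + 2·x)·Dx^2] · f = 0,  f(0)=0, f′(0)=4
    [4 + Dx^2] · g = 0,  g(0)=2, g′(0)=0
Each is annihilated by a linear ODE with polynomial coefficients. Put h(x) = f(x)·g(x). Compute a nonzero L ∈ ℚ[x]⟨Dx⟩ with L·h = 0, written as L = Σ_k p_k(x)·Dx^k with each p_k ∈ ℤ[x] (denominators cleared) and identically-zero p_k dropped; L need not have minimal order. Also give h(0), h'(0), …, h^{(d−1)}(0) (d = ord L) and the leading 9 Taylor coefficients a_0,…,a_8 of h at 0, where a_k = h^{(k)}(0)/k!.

f: a_k = 0, 4, -4, 16/3, -8, 64/5, -64/3, 256/7, -64, …
g: a_k = 2, 0, -4, 0, 4/3, 0, -8/45, 0, 4/315, …
h₀=f·g: eliminate ⇒ L₀, order ≤ 2·2.
L = (-48 + 192·x + 1216·x^2 + 2048·x^3 + 1024·x^4) + (32 + 320·x + 768·x^2 + 512·x^3)·Dx + (160·x + 672·x^2 + 1024·x^3 + 512·x^4)·Dx^2 + (8 + 80·x + 192·x^2 + 128·x^3)·Dx^3 + (3 + 28·x + 92·x^2 + 128·x^3 + 64·x^4)·Dx^4  (order 4).
h: a_k = 0, 8, -8, -16/3, 0, 48/5, -16, 992/35, -2368/45, …
ICs: h(0) = 0, h′(0) = 8, h′′(0) = -16, h′′′(0) = -32.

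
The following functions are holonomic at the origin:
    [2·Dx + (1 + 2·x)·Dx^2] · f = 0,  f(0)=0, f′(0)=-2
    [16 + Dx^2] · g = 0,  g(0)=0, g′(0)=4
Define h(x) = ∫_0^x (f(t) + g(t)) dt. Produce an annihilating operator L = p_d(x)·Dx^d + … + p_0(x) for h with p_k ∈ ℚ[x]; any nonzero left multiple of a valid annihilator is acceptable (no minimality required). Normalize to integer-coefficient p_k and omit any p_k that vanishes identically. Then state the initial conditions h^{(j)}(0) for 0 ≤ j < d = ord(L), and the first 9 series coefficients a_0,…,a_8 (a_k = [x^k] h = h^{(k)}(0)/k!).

f: a_k = 0, -2, 2, -8/3, 4, -32/5, 32/3, -128/7, 32, …
g: a_k = 0, 4, 0, -32/3, 0, 128/15, 0, -1024/315, 0, …
Weyl lclm of L_f,L_g ⇒ L₀ (ord ≤ 4).
h=∫₀ˣh₀: take L = L₀·Dx.
L = (160 + 256·x + 256·x^2)·Dx^2 + (48 + 224·x + 384·x^2 + 256·x^3)·Dx^3 + (10 + 16·x + 16·x^2)·Dx^4 + (3 + 14·x + 24·x^2 + 16·x^3)·Dx^5  (order 5).
h: a_k = 0, 0, 1, 2/3, -10/3, 4/5, 16/45, 32/21, -848/315, …
ICs: h(0) = 0, h′(0) = 0, h′′(0) = 2, h′′′(0) = 4, h′′′′(0) = -80.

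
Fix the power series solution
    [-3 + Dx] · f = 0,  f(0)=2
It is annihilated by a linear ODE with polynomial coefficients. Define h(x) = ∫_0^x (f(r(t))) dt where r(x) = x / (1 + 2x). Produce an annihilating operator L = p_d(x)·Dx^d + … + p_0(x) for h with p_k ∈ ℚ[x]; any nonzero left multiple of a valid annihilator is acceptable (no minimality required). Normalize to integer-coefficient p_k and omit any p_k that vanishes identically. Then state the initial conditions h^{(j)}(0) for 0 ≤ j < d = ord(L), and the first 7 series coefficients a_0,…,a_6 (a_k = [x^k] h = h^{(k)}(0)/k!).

f: a_k = 2, 6, 9, 9, 27/4, 81/20, 81/40, …
f∘r: x↦r, Dx↦Dx/r' in L_f ⇒ L₀.
∫: right-multiply L₀ by Dx.
L = -3·Dx + (1 + 4·x + 4·x^2)·Dx^2  (order 2).
h: a_k = 0, 2, 3, -1, -3/4, 51/20, -173/40, …
ICs: h(0) = 0, h′(0) = 2.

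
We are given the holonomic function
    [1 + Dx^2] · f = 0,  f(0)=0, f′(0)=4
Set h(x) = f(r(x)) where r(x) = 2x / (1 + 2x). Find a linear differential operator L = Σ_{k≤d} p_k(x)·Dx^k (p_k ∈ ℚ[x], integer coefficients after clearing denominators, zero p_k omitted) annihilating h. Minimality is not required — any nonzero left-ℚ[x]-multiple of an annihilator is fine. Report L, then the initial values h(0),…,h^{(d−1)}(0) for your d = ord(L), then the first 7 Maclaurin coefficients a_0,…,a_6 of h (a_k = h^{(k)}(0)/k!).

L = 4 + (4 + 24·x + 48·x^2 + 32·x^3)·Dx + (1 + 8·x + 24·x^2 + 32·x^3 + 16·x^4)·Dx^2  (order 2).
h: a_k = 0, 8, -16, 80/3, -32, 16/15, 160, …
ICs: h(0) = 0, h′(0) = 8.

f: a_k = 0, 4, 0, -2/3, 0, 1/30, 0, …
h₀=f(r): pull back L_f along r ⇒ L₀.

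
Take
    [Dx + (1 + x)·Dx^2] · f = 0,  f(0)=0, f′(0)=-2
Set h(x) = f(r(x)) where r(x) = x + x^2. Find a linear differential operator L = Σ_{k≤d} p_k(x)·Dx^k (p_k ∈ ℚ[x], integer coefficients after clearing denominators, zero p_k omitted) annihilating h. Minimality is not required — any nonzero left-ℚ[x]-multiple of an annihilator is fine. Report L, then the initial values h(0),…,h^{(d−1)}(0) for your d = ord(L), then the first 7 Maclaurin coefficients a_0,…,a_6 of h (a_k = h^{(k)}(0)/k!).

L = (-1 + 2·x + 2·x^2)·Dx + (1 + 3·x + 3·x^2 + 2·x^3)·Dx^2  (order 2).
h: a_k = 0, -2, -1, 4/3, -1/2, -2/5, 2/3, …
ICs: h(0) = 0, h′(0) = -2.

f: a_k = 0, -2, 1, -2/3, 1/2, -2/5, 1/3, …
Substitute x→r, Dx→(1/r')Dx; clear ⇒ L₀.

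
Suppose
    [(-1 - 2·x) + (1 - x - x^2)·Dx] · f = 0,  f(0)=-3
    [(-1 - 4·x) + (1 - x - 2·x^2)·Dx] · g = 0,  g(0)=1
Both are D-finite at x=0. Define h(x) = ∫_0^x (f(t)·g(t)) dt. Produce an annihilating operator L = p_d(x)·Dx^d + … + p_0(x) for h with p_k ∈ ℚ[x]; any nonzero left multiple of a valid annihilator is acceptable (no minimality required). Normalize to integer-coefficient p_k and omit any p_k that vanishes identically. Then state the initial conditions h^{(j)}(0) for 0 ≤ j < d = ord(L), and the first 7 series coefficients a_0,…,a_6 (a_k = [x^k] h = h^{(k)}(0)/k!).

L = (-2 - 4·x + 9·x^2 + 8·x^3)·Dx + (1 - 2·x - 2·x^2 + 3·x^3 + 2·x^4)·Dx^2  (order 2).
h: a_k = 0, -3, -3, -6, -39/4, -18, -32, …
ICs: h(0) = 0, h′(0) = -3.

f: a_k = -3, -3, -6, -9, -15, -24, -39, …
g: a_k = 1, 1, 3, 5, 11, 21, 43, …
h₀=f·g: eliminate ⇒ L₀, order ≤ 1·1.
h=∫h₀ ⇒ L = L₀·Dx.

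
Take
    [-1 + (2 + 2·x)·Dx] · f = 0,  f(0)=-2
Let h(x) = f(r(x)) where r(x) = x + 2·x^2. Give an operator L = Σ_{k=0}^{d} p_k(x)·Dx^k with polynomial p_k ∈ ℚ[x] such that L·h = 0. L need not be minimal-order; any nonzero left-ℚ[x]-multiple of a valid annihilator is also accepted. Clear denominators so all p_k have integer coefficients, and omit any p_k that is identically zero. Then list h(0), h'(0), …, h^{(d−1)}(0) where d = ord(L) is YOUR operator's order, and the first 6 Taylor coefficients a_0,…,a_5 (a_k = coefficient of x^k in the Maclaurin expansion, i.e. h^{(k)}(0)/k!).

f: a_k = -2, -1, 1/4, -1/8, 5/64, -7/128, …
f∘r: x↦r, Dx↦Dx/r' in L_f ⇒ L₀.
L = (-1 - 4·x) + (2 + 2·x + 4·x^2)·Dx  (order 1).
h: a_k = -2, -1, -7/4, 7/8, 21/64, -119/128, …
ICs: h(0) = -2.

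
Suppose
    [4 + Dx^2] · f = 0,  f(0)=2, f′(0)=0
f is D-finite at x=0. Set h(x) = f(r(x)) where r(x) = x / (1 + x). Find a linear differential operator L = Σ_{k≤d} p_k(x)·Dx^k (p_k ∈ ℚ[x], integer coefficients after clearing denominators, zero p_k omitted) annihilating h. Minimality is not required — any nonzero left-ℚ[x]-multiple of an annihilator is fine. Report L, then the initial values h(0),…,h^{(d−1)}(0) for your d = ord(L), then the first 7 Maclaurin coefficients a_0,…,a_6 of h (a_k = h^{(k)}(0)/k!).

L = 4 + (2 + 6·x + 6·x^2 + 2·x^3)·Dx + (1 + 4·x + 6·x^2 + 4·x^3 + x^4)·Dx^2  (order 2).
h: a_k = 2, 0, -4, 8, -32/3, 32/3, -308/45, …
ICs: h(0) = 2, h′(0) = 0.

f: a_k = 2, 0, -4, 0, 4/3, 0, -8/45, …
Substitute x→r, Dx→(1/r')Dx; clear ⇒ L₀.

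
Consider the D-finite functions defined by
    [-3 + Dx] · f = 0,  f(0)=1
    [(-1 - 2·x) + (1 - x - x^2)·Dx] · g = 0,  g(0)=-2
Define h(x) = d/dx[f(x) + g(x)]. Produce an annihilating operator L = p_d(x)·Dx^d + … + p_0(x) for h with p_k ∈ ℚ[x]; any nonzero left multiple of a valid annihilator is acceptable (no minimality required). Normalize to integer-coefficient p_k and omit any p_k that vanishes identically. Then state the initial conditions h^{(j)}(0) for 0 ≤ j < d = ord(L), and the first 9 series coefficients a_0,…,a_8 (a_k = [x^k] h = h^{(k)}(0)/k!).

f: a_k = 1, 3, 9/2, 9/2, 27/8, 81/40, 81/80, 243/560, 729/4480, …
g: a_k = -2, -2, -4, -6, -10, -16, -26, -42, -68, …
Sum ⇒ L₀ = lclm(L_f,L_g) in ℚ(x)⟨Dx⟩.
Derive L from L₀ (diff closure).
L = (18 + 126·x + 144·x^2 + 180·x^3 + 54·x^4) + (-9 - 48·x - 81·x^2 - 24·x^3 + 45·x^4 + 18·x^5)·Dx + (1 + 2·x + 11·x^2 - 12·x^3 - 21·x^4 - 6·x^5)·Dx^2  (order 2).
h: a_k = 1, 1, -9/2, -53/2, -559/8, -5997/40, -23277/80, -303911/560, -4433013/4480, …
ICs: h(0) = 1, h′(0) = 1.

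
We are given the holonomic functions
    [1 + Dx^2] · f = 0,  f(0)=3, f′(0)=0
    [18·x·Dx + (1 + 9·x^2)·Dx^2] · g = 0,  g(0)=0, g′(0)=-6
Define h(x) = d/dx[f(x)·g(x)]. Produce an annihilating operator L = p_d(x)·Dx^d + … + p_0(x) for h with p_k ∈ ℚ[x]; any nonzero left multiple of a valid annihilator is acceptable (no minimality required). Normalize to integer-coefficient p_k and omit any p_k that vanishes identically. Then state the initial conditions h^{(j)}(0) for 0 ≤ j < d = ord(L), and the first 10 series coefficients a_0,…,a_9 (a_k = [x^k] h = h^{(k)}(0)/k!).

L = (38998 + 738774·x^2 + 15162957·x^4 + 3032640·x^6 - 78732·x^8 - 1771470·x^10 + 531441·x^12) + (20772·x + 1033884·x^3 + 7902360·x^5 + 2624400·x^7 + 1180980·x^9 + 2125764·x^11)·Dx + (39368 + 755028·x^2 + 15369750·x^4 + 3887028·x^6 + 314928·x^8 - 1417176·x^10 + 1062882·x^12)·Dx^2 + (20772·x + 1033884·x^3 + 7902360·x^5 + 2624400·x^7 + 1180980·x^9 + 2125764·x^11)·Dx^3 + (370 + 16254·x^2 + 206793·x^4 + 854388·x^6 + 393660·x^8 + 354294·x^10 + 531441·x^12)·Dx^4  (order 4).
h: a_k = -18, 0, 189, 0, -6387/4, 0, 566341/40, 0, -56736333/448, 0, …
ICs: h(0) = -18, h′(0) = 0, h′′(0) = 378, h′′′(0) = 0.

f: a_k = 3, 0, -3/2, 0, 1/8, 0, -1/240, 0, 1/13440, 0, …
g: a_k = 0, -6, 0, 18, 0, -486/5, 0, 4374/7, 0, -4374, …
f·g: L₀ = L_f ⊗_s L_g, ord ≤ 2·2.
Differentiate: ansatz ord ≤ ord L₀ ⇒ L.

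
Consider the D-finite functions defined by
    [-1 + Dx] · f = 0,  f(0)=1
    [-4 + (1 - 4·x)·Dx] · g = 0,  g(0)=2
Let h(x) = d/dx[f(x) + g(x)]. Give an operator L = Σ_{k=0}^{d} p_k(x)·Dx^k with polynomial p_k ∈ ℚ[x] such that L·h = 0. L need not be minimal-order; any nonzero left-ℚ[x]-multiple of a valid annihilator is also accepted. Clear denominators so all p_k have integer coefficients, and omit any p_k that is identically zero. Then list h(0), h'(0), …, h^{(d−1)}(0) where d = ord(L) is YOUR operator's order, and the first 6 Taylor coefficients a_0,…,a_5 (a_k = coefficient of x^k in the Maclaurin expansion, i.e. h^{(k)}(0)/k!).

L = (88 + 32·x) + (-95 - 8·x + 16·x^2)·Dx + (7 - 24·x - 16·x^2)·Dx^2  (order 2).
h: a_k = 9, 65, 769/2, 12289/6, 245761/24, 5898241/120, …
ICs: h(0) = 9, h′(0) = 65.

f: a_k = 1, 1, 1/2, 1/6, 1/24, 1/120, …
g: a_k = 2, 8, 32, 128, 512, 2048, …
L₀ := lclm(L_f,L_g); ord L₀ ≤ 1+1.
Differentiate: ansatz ord ≤ ord L₀ ⇒ L.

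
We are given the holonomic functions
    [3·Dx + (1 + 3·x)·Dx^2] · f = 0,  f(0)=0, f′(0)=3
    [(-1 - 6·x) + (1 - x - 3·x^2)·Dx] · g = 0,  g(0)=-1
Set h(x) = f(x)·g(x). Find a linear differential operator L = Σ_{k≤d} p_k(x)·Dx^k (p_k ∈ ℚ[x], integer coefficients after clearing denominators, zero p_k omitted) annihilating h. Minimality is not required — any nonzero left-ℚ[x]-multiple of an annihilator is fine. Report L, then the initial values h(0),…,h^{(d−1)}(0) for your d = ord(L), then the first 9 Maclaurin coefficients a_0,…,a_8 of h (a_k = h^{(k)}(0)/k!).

L = (9 + 36·x) + (-1 + 21·x + 45·x^2)·Dx + (-1 - 2·x + 6·x^2 + 9·x^3)·Dx^2  (order 2).
h: a_k = 0, -3, 3/2, -33/2, 33/4, -1797/20, 282/5, -73581/140, 129849/280, …
ICs: h(0) = 0, h′(0) = -3.

f: a_k = 0, 3, -9/2, 9, -81/4, 243/5, -243/2, 2187/7, -6561/8, …
g: a_k = -1, -1, -4, -7, -19, -40, -97, -217, -508, …
L₀ := L_f ⊗_s L_g (sym. prod.), ord ≤ 2.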